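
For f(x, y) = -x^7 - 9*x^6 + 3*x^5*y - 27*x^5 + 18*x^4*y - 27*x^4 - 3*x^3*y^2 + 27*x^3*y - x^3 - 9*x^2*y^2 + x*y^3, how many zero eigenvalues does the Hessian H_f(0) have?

2

Hessian at 0 has rank 0.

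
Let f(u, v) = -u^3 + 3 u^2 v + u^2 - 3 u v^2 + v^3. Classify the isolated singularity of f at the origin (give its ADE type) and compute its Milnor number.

The Hessian of f at 0 has rank 1. Corank 1: A-series; mu = 2 gives A_2.

Type A2, Milnor number mu = 2.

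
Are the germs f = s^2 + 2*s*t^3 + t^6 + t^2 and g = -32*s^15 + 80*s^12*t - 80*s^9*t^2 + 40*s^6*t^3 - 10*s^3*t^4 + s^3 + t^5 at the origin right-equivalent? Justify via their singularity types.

No.

The Hessian of f at 0 has rank 2. Corank 0: nondegenerate Morse point, so A_1. The Hessian of g at 0 has rank 0. Corank 2; j^3 = s^3 is a perfect cube, so E-series; the 5-jet and mu = 8 give E_8. f is A_1 but g is E_8, hence not right-equivalent.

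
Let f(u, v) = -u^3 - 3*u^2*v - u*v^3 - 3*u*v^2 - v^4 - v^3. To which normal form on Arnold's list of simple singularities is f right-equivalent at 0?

E7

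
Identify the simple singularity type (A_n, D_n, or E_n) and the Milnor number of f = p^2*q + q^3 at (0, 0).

Type D_4, Milnor number mu = 4.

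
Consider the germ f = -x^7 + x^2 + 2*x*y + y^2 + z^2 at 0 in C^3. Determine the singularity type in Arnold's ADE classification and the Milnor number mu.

Type A6, Milnor number mu = 6.

The Hessian of f at 0 has rank 2. Corank 1: A-series; mu = 6 gives A_6.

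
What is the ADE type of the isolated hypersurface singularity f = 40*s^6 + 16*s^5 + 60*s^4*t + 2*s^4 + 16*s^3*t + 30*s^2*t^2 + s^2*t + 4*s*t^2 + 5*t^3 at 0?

The Hessian of f at 0 has rank 0. Corank 2; j^3 = t*(s^2 + 4*s*t + 5*t^2) splits into three distinct lines over C (the quadratic factor has nonzero discriminant), so D_4.

D_{4}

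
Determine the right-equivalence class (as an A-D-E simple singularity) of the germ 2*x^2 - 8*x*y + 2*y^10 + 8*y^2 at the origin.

A9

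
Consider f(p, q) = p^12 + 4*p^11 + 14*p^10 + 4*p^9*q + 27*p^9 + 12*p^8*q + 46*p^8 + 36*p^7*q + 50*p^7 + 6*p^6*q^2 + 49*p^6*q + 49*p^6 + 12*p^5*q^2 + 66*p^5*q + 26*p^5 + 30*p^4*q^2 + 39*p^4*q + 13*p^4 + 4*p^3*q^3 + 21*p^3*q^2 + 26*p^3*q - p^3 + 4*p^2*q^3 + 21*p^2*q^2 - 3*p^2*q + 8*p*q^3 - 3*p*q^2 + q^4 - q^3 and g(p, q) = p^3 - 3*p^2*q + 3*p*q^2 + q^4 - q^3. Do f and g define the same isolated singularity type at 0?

Yes.

The Hessian of f at 0 has rank 0. Corank 2; j^3 = -(p + q)^3 is a perfect cube, so E-series; the 4-jet and mu = 6 give E_6. The Hessian of g at 0 has rank 0. Corank 2; j^3 = (p - q)^3 is a perfect cube, so E-series; the 4-jet and mu = 6 give E_6. Both have type E_6, hence right-equivalent.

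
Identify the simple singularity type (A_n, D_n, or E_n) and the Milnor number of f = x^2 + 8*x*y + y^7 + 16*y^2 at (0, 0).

Type A_6, Milnor number mu = 6.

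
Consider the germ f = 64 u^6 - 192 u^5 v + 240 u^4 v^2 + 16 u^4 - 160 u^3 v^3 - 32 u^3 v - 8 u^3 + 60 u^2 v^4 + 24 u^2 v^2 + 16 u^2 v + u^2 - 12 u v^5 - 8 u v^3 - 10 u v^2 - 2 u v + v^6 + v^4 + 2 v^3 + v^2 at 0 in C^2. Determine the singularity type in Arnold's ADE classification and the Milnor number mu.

The Hessian of f at 0 is [[2, -2], [-2, 2]] with rank 1, so corank 1. A Groebner basis of the Jacobian ideal J(f) in C{u,v} is {u*v^2 - 4*u*v + 3*u/4 + 13*v^2/4 - 3*v/4, -5*u*v + u + v^3 + 4*v^2 - v, u^2 - u*v - u/4 + v^2/4 + v/4}; counting standard monomials gives mu = 5. Corank 1: A-series; mu = 5 gives A_5.

Type A5, Milnor number mu = 5.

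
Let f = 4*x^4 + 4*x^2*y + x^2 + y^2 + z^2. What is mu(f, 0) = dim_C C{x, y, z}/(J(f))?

The Hessian of f at 0 has rank 3. Corank 0: nondegenerate Morse point, so A_1.

1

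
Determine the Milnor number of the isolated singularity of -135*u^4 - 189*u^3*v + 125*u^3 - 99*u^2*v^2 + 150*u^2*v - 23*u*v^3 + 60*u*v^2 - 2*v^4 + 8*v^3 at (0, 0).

7

The Hessian of f at 0 has rank 0. Corank 2; j^3 = (5*u + 2*v)^3 is a perfect cube, so E-series; the 4-jet and mu = 7 give E_7.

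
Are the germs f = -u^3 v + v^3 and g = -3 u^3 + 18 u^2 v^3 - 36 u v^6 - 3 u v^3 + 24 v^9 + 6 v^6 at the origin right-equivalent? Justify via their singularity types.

The Hessian of f at 0 is [[0, 0], [0, 0]] with rank 0, so corank 2. A Groebner basis of the Jacobian ideal J(f) in C{u,v} is {u^3 - 3*v^2, u^2*v, v^3}; counting standard monomials gives mu = 7. Corank 2; j^3 = v^3 is a perfect cube, so E-series; the 4-jet and mu = 7 give E_7. The Hessian of g at 0 is [[0, 0], [0, 0]] with rank 0, so corank 2. A Groebner basis of the Jacobian ideal J(g) in C{u,v} is {u^3, u*v^2, 3*u^2 + v^3}; counting standard monomials gives mu = 7. Corank 2; j^3 = -3*u^3 is a perfect cube, so E-series; the 4-jet and mu = 7 give E_7. Both have type E_7, hence right-equivalent.

Yes.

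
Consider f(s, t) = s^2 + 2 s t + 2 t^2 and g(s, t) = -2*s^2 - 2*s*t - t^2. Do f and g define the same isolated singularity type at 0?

The Hessian of f at 0 has rank 2. Corank 0: nondegenerate Morse point, so A_1. The Hessian of g at 0 has rank 2. Corank 0: nondegenerate Morse point, so A_1. Both have type A_1, hence right-equivalent.

Yes.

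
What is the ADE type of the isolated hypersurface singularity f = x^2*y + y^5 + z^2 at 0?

D6

The Hessian of f at 0 is [[0, 0, 0], [0, 0, 0], [0, 0, 2]] with rank 1, so corank 2. A Groebner basis of the Jacobian ideal J(f) in C{x,y,z} is {x^2/5 + y^4, x^3, x*y, z}; counting standard monomials gives mu = 6. Corank 2; j^3 = x^2*y has shape L^2 M (L != M), so D-series; mu = 6 gives D_6.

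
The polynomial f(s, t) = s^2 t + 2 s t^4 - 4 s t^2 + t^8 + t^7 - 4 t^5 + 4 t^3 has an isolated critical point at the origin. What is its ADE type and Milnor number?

Type D_{9}, Milnor number mu = 9.

The Hessian of f at 0 has rank 0. Corank 2; j^3 = t*(s - 2*t)^2 has shape L^2 M (L != M), so D-series; mu = 9 gives D_9.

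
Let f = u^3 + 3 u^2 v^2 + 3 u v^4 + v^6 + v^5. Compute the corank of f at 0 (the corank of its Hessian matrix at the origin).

2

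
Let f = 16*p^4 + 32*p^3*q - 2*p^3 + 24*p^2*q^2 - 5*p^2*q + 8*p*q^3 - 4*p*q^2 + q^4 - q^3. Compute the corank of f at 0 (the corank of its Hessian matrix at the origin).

2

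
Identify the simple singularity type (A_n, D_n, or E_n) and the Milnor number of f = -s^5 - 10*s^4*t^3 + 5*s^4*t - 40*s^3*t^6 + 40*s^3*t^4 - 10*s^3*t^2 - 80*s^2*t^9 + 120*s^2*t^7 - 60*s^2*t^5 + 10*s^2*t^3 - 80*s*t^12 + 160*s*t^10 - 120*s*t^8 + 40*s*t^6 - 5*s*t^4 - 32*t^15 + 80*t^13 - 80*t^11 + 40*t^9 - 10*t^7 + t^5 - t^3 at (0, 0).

Type E_8, Milnor number mu = 8.

The Hessian of f at 0 has rank 0. Corank 2; j^3 = -t^3 is a perfect cube, so E-series; the 5-jet and mu = 8 give E_8.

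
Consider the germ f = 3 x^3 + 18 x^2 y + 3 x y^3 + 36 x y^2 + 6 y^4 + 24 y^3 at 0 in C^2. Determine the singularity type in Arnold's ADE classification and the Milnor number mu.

The Hessian of f at 0 is [[0, 0], [0, 0]] with rank 0, so corank 2. A Groebner basis of the Jacobian ideal J(f) in C{x,y} is {x^3 + 6*x^2*y + 48*x^2 + 192*x*y + 192*y^2, -6*x^2 + x*y^2 - 24*x*y - 24*y^2, 3*x^2 + 12*x*y + y^3 + 12*y^2}; counting standard monomials gives mu = 7. Corank 2; j^3 = 3*(x + 2*y)^3 is a perfect cube, so E-series; the 4-jet and mu = 7 give E_7.

Type E_7, Milnor number mu = 7.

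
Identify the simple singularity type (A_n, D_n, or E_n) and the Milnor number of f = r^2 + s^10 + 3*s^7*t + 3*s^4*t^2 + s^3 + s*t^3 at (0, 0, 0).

Type E_7, Milnor number mu = 7.

The Hessian of f at 0 is [[0, 0, 0], [0, 0, 0], [0, 0, 2]] with rank 1, so corank 2. A Groebner basis of the Jacobian ideal J(f) in C{s,t,r} is {s^3, s*t^2, 3*s^2 + t^3, r}; counting standard monomials gives mu = 7. Corank 2; j^3 = s^3 is a perfect cube, so E-series; the 4-jet and mu = 7 give E_7.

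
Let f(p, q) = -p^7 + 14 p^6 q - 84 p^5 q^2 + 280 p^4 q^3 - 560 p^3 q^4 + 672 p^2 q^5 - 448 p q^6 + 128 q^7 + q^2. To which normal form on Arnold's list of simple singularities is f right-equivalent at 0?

A_6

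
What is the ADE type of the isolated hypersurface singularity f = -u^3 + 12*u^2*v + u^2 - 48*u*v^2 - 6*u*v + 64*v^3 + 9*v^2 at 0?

The Hessian of f at 0 is [[2, -6], [-6, 18]] with rank 1, so corank 1. A Groebner basis of the Jacobian ideal J(f) in C{u,v} is {v^2, u - 3*v}; counting standard monomials gives mu = 2. Corank 1: A-series; mu = 2 gives A_2.

A_2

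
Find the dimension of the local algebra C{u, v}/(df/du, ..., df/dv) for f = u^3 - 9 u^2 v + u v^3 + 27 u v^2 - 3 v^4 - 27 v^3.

The Hessian of f at 0 has rank 0. Corank 2; j^3 = (u - 3*v)^3 is a perfect cube, so E-series; the 4-jet and mu = 7 give E_7.

7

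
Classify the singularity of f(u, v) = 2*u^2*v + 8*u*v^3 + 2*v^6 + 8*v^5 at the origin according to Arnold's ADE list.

D_7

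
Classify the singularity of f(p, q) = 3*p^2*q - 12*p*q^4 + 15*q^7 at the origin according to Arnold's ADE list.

The Hessian of f at 0 has rank 0. Corank 2; j^3 = 3*p^2*q has shape L^2 M (L != M), so D-series; mu = 8 gives D_8.

D_{8}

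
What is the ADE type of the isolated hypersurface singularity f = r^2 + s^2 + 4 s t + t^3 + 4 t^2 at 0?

A2

The Hessian of f at 0 has rank 2. Corank 1: A-series; mu = 2 gives A_2.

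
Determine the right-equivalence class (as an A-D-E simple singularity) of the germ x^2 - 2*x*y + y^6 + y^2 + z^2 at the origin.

The Hessian of f at 0 has rank 2. Corank 1: A-series; mu = 5 gives A_5.

A5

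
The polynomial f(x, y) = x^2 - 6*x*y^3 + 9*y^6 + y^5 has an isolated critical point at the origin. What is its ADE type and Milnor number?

Type A_4, Milnor number mu = 4.

The Hessian of f at 0 has rank 1. Corank 1: A-series; mu = 4 gives A_4.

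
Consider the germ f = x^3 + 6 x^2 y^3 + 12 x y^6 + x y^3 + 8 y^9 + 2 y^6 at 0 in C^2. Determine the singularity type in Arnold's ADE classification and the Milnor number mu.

Type E_7, Milnor number mu = 7.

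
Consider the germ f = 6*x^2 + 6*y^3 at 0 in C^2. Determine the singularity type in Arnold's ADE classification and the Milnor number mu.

Type A_2, Milnor number mu = 2.

The Hessian of f at 0 has rank 1. Corank 1: A-series; mu = 2 gives A_2.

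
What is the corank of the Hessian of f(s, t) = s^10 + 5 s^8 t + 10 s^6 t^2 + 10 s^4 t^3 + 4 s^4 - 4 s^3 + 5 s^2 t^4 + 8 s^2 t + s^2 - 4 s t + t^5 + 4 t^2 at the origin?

1

The Hessian at 0 is [[2, -4], [-4, 8]] of rank 1; hence corank 1.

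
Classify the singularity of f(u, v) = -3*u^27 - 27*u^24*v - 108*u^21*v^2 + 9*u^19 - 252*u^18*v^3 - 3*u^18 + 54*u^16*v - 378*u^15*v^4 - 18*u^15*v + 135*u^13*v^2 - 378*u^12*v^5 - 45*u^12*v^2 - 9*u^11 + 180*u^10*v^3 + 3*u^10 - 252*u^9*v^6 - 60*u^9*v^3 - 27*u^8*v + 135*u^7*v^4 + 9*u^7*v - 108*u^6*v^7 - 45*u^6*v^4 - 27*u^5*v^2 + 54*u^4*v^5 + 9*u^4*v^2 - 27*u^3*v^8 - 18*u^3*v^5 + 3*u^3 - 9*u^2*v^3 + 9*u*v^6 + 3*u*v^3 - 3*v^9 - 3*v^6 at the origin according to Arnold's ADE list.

E7

The Hessian of f at 0 has rank 0. Corank 2; j^3 = 3*u^3 is a perfect cube, so E-series; the 4-jet and mu = 7 give E_7.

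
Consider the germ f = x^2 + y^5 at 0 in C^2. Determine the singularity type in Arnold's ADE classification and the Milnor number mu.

Type A_{4}, Milnor number mu = 4.

The Hessian of f at 0 is [[2, 0], [0, 0]] with rank 1, so corank 1. A Groebner basis of the Jacobian ideal J(f) in C{x,y} is {y^4, x}; counting standard monomials gives mu = 4. Corank 1: A-series; mu = 4 gives A_4.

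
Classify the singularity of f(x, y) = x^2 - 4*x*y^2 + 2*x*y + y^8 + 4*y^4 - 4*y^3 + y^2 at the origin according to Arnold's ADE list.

A_7

The Hessian of f at 0 is [[2, 2], [2, 2]] with rank 1, so corank 1. A Groebner basis of the Jacobian ideal J(f) in C{x,y} is {x^4 - 3*x^3 - 7*x^2*y - 11*x^2/4 - 7*x*y/2 - 3*x/8 - 3*y/8, x^3*y + 3*x^3/2 + 3*x^2*y + x^2 + 5*x*y/4 + x/8 + y/8, -x/2 + y^2 - y/2}; counting standard monomials gives mu = 7. Corank 1: A-series; mu = 7 gives A_7.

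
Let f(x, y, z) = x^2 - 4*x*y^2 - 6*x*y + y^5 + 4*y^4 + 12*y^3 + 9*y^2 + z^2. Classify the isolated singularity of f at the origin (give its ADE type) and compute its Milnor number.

Type A_{4}, Milnor number mu = 4.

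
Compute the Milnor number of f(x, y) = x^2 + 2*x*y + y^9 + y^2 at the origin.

8

The Hessian of f at 0 has rank 1. Corank 1: A-series; mu = 8 gives A_8.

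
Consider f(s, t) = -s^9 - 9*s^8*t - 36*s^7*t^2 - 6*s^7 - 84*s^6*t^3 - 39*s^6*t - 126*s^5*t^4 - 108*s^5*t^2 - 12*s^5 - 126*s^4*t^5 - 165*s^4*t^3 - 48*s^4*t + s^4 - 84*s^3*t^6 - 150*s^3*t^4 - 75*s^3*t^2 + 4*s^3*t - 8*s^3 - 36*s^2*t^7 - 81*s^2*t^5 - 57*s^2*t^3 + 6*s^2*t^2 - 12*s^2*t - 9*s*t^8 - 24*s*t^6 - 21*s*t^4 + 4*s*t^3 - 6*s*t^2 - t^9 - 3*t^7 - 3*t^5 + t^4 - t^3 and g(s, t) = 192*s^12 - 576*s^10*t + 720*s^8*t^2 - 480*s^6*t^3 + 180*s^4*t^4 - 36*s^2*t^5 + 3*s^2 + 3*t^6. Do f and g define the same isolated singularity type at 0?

The Hessian of f at 0 has rank 0. Corank 2; j^3 = -(2*s + t)^3 is a perfect cube, so E-series; the 4-jet and mu = 6 give E_6. The Hessian of g at 0 has rank 1. Corank 1: A-series; mu = 5 gives A_5. f is E_6 but g is A_5, hence not right-equivalent.

No.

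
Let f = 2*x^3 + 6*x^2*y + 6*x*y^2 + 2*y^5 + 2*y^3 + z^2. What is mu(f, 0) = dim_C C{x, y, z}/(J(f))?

8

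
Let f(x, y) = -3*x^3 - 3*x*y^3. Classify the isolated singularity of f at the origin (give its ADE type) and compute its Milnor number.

Type E_7, Milnor number mu = 7.

The Hessian of f at 0 has rank 0. Corank 2; j^3 = -3*x^3 is a perfect cube, so E-series; the 4-jet and mu = 7 give E_7.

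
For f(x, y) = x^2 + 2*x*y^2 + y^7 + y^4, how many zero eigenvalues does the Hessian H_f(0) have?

1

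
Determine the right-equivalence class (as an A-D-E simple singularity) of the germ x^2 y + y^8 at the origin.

The Hessian of f at 0 has rank 0. Corank 2; j^3 = x^2*y has shape L^2 M (L != M), so D-series; mu = 9 gives D_9.

D_9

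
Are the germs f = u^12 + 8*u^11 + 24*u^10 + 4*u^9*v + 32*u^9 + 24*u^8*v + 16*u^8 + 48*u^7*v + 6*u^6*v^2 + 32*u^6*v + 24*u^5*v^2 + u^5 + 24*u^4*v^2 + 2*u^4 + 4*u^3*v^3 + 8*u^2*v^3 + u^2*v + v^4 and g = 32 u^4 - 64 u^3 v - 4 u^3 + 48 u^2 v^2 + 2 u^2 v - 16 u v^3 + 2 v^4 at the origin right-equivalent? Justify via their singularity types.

Yes.

The Hessian of f at 0 is [[0, 0], [0, 0]] with rank 0, so corank 2. A Groebner basis of the Jacobian ideal J(f) in C{u,v} is {u^3, u^2/4 + v^3, u*v}; counting standard monomials gives mu = 5. Corank 2; j^3 = u^2*v has shape L^2 M (L != M), so D-series; mu = 5 gives D_5. The Hessian of g at 0 is [[0, 0], [0, 0]] with rank 0, so corank 2. A Groebner basis of the Jacobian ideal J(g) in C{u,v} is {u*v^2, u*v/8 + v^3, u^2 - u*v/2}; counting standard monomials gives mu = 5. Corank 2; j^3 = -2*u^2*(2*u - v) has shape L^2 M (L != M), so D-series; mu = 5 gives D_5. Both have type D_5, hence right-equivalent.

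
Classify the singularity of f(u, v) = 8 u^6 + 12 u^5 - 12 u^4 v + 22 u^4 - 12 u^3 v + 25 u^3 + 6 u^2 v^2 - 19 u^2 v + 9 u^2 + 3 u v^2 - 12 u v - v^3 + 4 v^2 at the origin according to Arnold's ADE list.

A_2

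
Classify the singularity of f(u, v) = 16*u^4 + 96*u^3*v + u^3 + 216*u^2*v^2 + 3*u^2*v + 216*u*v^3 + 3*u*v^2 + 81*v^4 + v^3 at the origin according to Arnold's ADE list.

The Hessian of f at 0 is [[0, 0], [0, 0]] with rank 0, so corank 2. A Groebner basis of the Jacobian ideal J(f) in C{u,v} is {v^4, u*v^2 + 7*v^3/6, u^2 + 2*u*v + v^2}; counting standard monomials gives mu = 6. Corank 2; j^3 = (u + v)^3 is a perfect cube, so E-series; the 4-jet and mu = 6 give E_6.

E6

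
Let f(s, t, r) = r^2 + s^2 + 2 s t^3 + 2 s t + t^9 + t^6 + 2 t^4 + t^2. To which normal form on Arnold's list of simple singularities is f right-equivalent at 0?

The Hessian of f at 0 has rank 2. Corank 1: A-series; mu = 8 gives A_8.

A8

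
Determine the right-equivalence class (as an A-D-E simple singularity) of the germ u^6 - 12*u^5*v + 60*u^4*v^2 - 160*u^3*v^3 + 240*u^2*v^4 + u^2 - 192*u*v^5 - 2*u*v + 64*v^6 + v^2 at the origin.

The Hessian of f at 0 is [[2, -2], [-2, 2]] with rank 1, so corank 1. A Groebner basis of the Jacobian ideal J(f) in C{u,v} is {v^5, u - v}; counting standard monomials gives mu = 5. Corank 1: A-series; mu = 5 gives A_5.

A_{5}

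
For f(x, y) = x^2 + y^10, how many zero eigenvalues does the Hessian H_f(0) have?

1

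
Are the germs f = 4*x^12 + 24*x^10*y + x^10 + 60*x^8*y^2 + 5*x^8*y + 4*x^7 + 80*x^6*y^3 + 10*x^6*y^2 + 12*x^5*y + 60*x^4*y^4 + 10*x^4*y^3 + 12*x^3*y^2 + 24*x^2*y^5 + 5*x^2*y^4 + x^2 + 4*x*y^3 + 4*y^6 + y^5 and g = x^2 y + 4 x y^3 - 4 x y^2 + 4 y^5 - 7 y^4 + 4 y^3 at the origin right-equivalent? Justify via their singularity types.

The Hessian of f at 0 is [[2, 0], [0, 0]] with rank 1, so corank 1. A Groebner basis of the Jacobian ideal J(f) in C{x,y} is {x/2 + y^3, x^2, x*y}; counting standard monomials gives mu = 4. Corank 1: A-series; mu = 4 gives A_4. The Hessian of g at 0 is [[0, 0], [0, 0]] with rank 0, so corank 2. A Groebner basis of the Jacobian ideal J(g) in C{x,y} is {x*y^2 + x*y - 2*y^2, x*y/2 + y^3 - y^2, x^2 - 6*x*y + 8*y^2}; counting standard monomials gives mu = 5. Corank 2; j^3 = y*(x - 2*y)^2 has shape L^2 M (L != M), so D-series; mu = 5 gives D_5. f is A_4 but g is D_5, hence not right-equivalent.

No.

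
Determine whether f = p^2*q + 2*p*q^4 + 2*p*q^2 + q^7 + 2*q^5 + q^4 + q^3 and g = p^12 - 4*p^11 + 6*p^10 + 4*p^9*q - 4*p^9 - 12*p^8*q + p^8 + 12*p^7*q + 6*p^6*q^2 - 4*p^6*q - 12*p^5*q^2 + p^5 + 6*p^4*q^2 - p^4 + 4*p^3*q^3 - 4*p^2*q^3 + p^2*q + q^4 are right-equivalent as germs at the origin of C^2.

Yes.

The Hessian of f at 0 has rank 0. Corank 2; j^3 = q*(p + q)^2 has shape L^2 M (L != M), so D-series; mu = 5 gives D_5. The Hessian of g at 0 has rank 0. Corank 2; j^3 = p^2*q has shape L^2 M (L != M), so D-series; mu = 5 gives D_5. Both have type D_5, hence right-equivalent.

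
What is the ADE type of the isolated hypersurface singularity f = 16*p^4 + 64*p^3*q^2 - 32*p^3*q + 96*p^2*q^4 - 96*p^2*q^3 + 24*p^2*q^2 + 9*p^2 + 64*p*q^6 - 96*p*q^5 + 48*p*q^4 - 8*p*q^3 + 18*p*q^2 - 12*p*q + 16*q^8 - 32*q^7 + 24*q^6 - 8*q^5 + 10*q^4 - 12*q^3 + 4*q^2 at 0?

A_{3}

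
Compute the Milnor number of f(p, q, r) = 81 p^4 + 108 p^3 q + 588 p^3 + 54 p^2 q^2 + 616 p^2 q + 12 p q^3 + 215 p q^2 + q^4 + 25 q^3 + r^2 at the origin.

5

The Hessian of f at 0 has rank 1. Corank 2; j^3 = (3*p + q)*(14*p + 5*q)^2 has shape L^2 M (L != M), so D-series; mu = 5 gives D_5.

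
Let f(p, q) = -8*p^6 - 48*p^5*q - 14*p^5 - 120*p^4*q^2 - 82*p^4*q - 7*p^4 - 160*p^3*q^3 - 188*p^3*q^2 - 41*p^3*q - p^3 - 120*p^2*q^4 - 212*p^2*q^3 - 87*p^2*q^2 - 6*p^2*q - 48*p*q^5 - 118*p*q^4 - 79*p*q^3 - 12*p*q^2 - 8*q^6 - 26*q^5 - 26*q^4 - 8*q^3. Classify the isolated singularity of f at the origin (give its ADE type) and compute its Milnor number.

The Hessian of f at 0 is [[0, 0], [0, 0]] with rank 0, so corank 2. A Groebner basis of the Jacobian ideal J(f) in C{p,q} is {-3*p^2/17 - 12*p*q/17 + q^4 + q^3/17 - 12*q^2/17, p^3 + 54*p^2/17 + 216*p*q/17 + 118*q^3/17 + 216*q^2/17, p^2*q - p^2 - 4*p*q - 11*q^3/3 - 4*q^2, 4*p^2/17 + p*q^2 + 16*p*q/17 + 98*q^3/51 + 16*q^2/17}; counting standard monomials gives mu = 7. Corank 2; j^3 = -(p + 2*q)^3 is a perfect cube, so E-series; the 4-jet and mu = 7 give E_7.

Type E_{7}, Milnor number mu = 7.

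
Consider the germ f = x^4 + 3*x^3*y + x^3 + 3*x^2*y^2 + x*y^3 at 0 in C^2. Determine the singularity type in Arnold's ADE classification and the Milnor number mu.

Type E_{7}, Milnor number mu = 7.

The Hessian of f at 0 has rank 0. Corank 2; j^3 = x^3 is a perfect cube, so E-series; the 4-jet and mu = 7 give E_7.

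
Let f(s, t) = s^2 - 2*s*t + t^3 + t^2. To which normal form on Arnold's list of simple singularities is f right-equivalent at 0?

The Hessian of f at 0 has rank 1. Corank 1: A-series; mu = 2 gives A_2.

A_{2}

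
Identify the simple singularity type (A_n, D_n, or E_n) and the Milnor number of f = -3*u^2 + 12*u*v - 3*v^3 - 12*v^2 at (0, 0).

The Hessian of f at 0 has rank 1. Corank 1: A-series; mu = 2 gives A_2.

Type A2, Milnor number mu = 2.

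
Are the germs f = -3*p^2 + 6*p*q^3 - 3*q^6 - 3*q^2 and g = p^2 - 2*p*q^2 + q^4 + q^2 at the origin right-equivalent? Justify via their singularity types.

The Hessian of f at 0 has rank 2. Corank 0: nondegenerate Morse point, so A_1. The Hessian of g at 0 has rank 2. Corank 0: nondegenerate Morse point, so A_1. Both have type A_1, hence right-equivalent.

Yes.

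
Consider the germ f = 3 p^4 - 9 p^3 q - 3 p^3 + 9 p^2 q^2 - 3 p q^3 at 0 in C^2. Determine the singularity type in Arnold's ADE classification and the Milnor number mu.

The Hessian of f at 0 is [[0, 0], [0, 0]] with rank 0, so corank 2. A Groebner basis of the Jacobian ideal J(f) in C{p,q} is {3*p^2 + q^4 + q^3, p^3, p^2*q - p^2 - q^3/3, -2*p^2 + p*q^2 - 2*q^3/3}; counting standard monomials gives mu = 7. Corank 2; j^3 = -3*p^3 is a perfect cube, so E-series; the 4-jet and mu = 7 give E_7.

Type E_{7}, Milnor number mu = 7.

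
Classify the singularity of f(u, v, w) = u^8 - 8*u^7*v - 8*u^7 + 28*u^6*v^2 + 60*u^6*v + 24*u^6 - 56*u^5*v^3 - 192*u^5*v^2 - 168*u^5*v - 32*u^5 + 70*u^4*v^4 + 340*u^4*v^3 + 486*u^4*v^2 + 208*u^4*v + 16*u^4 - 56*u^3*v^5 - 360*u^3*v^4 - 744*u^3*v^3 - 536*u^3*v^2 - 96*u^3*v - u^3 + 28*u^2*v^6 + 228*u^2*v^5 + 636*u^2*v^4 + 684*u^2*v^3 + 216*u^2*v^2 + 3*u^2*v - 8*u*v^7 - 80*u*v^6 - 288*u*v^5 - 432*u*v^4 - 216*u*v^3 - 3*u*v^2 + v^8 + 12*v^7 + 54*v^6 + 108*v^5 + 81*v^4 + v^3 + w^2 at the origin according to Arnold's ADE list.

E_6

The Hessian of f at 0 has rank 1. Corank 2; j^3 = -(u - v)^3 is a perfect cube, so E-series; the 4-jet and mu = 6 give E_6.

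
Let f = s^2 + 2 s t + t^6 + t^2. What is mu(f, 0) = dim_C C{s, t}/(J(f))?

The Hessian of f at 0 has rank 1. Corank 1: A-series; mu = 5 gives A_5.

5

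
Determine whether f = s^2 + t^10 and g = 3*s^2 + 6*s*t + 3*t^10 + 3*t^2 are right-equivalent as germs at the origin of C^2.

The Hessian of f at 0 is [[2, 0], [0, 0]] with rank 1, so corank 1. A Groebner basis of the Jacobian ideal J(f) in C{s,t} is {t^9, s}; counting standard monomials gives mu = 9. Corank 1: A-series; mu = 9 gives A_9. The Hessian of g at 0 is [[6, 6], [6, 6]] with rank 1, so corank 1. A Groebner basis of the Jacobian ideal J(g) in C{s,t} is {t^9, s + t}; counting standard monomials gives mu = 9. Corank 1: A-series; mu = 9 gives A_9. Both have type A_9, hence right-equivalent.

Yes.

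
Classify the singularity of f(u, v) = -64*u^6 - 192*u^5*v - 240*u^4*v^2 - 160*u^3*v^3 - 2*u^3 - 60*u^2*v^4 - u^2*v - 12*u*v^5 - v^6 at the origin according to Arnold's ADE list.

D_7

The Hessian of f at 0 is [[0, 0], [0, 0]] with rank 0, so corank 2. A Groebner basis of the Jacobian ideal J(f) in C{u,v} is {-u*v/12 + v^5, u*v^2, u^2 + u*v/2}; counting standard monomials gives mu = 7. Corank 2; j^3 = -u^2*(2*u + v) has shape L^2 M (L != M), so D-series; mu = 7 gives D_7.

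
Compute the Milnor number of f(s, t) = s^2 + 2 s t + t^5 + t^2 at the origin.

4

The Hessian of f at 0 has rank 1. Corank 1: A-series; mu = 4 gives A_4.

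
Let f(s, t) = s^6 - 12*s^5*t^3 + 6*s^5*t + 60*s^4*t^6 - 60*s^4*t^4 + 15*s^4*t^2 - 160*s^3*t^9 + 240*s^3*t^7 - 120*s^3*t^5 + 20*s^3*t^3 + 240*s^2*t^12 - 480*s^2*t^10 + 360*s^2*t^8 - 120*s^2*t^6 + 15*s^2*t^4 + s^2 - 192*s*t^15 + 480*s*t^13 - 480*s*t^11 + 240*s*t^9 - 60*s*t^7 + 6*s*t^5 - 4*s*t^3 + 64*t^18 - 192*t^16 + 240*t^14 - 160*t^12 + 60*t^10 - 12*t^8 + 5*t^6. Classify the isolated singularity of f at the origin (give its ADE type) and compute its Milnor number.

Type A_5, Milnor number mu = 5.

The Hessian of f at 0 is [[2, 0], [0, 0]] with rank 1, so corank 1. A Groebner basis of the Jacobian ideal J(f) in C{s,t} is {s*t^2, -s/2 + t^3, s^2}; counting standard monomials gives mu = 5. Corank 1: A-series; mu = 5 gives A_5.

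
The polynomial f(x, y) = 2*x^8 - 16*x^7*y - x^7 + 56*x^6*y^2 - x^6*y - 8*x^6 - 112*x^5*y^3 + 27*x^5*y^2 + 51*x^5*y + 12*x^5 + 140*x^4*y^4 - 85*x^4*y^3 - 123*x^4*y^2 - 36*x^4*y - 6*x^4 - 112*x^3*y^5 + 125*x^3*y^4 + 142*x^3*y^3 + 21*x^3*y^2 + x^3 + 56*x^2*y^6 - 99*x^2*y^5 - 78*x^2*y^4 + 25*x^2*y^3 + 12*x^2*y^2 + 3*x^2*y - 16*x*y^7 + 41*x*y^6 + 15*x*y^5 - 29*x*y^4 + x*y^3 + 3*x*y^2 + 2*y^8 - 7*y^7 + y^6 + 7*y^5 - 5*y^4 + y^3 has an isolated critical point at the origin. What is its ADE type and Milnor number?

Type E7, Milnor number mu = 7.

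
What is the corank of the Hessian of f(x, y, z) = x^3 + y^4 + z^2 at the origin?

2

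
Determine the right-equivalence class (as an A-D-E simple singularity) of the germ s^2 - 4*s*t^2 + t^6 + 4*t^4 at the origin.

The Hessian of f at 0 has rank 1. Corank 1: A-series; mu = 5 gives A_5.

A_{5}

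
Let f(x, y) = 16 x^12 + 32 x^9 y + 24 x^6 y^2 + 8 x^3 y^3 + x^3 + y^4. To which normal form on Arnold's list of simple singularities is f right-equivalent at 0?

The Hessian of f at 0 is [[0, 0], [0, 0]] with rank 0, so corank 2. A Groebner basis of the Jacobian ideal J(f) in C{x,y} is {y^3, x^2}; counting standard monomials gives mu = 6. Corank 2; j^3 = x^3 is a perfect cube, so E-series; the 4-jet and mu = 6 give E_6.

E6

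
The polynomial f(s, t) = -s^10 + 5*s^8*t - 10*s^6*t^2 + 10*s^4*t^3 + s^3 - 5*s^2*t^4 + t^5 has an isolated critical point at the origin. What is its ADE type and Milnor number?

The Hessian of f at 0 is [[0, 0], [0, 0]] with rank 0, so corank 2. A Groebner basis of the Jacobian ideal J(f) in C{s,t} is {t^4, s^2}; counting standard monomials gives mu = 8. Corank 2; j^3 = s^3 is a perfect cube, so E-series; the 5-jet and mu = 8 give E_8.

Type E8, Milnor number mu = 8.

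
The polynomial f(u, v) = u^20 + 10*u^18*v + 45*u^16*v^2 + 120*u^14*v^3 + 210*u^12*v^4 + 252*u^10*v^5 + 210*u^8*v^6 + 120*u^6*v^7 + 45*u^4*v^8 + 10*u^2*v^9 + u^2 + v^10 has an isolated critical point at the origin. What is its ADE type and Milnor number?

The Hessian of f at 0 has rank 1. Corank 1: A-series; mu = 9 gives A_9.

Type A9, Milnor number mu = 9.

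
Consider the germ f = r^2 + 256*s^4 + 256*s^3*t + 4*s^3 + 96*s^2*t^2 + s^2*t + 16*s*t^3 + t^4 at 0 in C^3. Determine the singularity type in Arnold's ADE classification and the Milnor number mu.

Type D5, Milnor number mu = 5.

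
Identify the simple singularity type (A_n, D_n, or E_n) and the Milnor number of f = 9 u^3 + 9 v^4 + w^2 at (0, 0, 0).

The Hessian of f at 0 has rank 1. Corank 2; j^3 = 9*u^3 is a perfect cube, so E-series; the 4-jet and mu = 6 give E_6.

Type E6, Milnor number mu = 6.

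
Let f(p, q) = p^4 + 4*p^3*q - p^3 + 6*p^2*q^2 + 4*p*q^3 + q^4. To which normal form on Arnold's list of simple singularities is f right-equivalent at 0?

E_{6}

The Hessian of f at 0 is [[0, 0], [0, 0]] with rank 0, so corank 2. A Groebner basis of the Jacobian ideal J(f) in C{p,q} is {q^4, p*q^2 + q^3/3, p^2}; counting standard monomials gives mu = 6. Corank 2; j^3 = -p^3 is a perfect cube, so E-series; the 4-jet and mu = 6 give E_6.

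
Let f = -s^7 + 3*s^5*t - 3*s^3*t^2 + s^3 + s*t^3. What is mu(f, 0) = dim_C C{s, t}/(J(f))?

7

The Hessian of f at 0 has rank 0. Corank 2; j^3 = s^3 is a perfect cube, so E-series; the 4-jet and mu = 7 give E_7.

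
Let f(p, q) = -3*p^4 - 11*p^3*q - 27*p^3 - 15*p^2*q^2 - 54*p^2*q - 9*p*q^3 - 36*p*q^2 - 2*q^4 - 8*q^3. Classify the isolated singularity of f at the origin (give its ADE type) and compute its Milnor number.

Type E7, Milnor number mu = 7.

The Hessian of f at 0 has rank 0. Corank 2; j^3 = -(3*p + 2*q)^3 is a perfect cube, so E-series; the 4-jet and mu = 7 give E_7.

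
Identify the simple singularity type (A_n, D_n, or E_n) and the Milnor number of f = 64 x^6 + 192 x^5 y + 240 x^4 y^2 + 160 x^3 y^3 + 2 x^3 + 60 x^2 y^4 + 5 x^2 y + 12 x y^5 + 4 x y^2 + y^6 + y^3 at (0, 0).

Type D7, Milnor number mu = 7.

The Hessian of f at 0 is [[0, 0], [0, 0]] with rank 0, so corank 2. A Groebner basis of the Jacobian ideal J(f) in C{x,y} is {-x*y/12 + y^5 - y^2/12, x*y^2 + y^3, x^2 + 3*x*y/2 + y^2/2}; counting standard monomials gives mu = 7. Corank 2; j^3 = (x + y)^2*(2*x + y) has shape L^2 M (L != M), so D-series; mu = 7 gives D_7.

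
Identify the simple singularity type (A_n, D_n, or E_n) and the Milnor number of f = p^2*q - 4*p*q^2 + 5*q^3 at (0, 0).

Type D4, Milnor number mu = 4.

The Hessian of f at 0 is [[0, 0], [0, 0]] with rank 0, so corank 2. A Groebner basis of the Jacobian ideal J(f) in C{p,q} is {q^3, p^2 - q^2, p*q - 2*q^2}; counting standard monomials gives mu = 4. Corank 2; j^3 = q*(p^2 - 4*p*q + 5*q^2) splits into three distinct lines over C (the quadratic factor has nonzero discriminant), so D_4.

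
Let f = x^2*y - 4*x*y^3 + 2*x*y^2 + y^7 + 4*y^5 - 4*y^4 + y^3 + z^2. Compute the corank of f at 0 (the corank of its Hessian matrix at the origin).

Hessian at 0 has rank 1.

2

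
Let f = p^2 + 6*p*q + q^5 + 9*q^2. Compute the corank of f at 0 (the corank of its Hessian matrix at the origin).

1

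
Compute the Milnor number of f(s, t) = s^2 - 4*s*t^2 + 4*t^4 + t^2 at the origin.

The Hessian of f at 0 has rank 2. Corank 0: nondegenerate Morse point, so A_1.

1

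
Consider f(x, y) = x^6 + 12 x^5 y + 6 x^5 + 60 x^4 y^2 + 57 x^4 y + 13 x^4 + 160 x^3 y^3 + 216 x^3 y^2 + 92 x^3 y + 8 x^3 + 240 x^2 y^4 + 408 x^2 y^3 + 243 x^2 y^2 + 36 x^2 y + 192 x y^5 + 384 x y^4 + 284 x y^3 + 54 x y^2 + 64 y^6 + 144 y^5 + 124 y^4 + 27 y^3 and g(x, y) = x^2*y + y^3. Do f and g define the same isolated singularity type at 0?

The Hessian of f at 0 has rank 0. Corank 2; j^3 = (2*x + 3*y)^3 is a perfect cube, so E-series; the 4-jet and mu = 6 give E_6. The Hessian of g at 0 has rank 0. Corank 2; j^3 = y*(x^2 + y^2) splits into three distinct lines over C (the quadratic factor has nonzero discriminant), so D_4. f is E_6 but g is D_4, hence not right-equivalent.

No.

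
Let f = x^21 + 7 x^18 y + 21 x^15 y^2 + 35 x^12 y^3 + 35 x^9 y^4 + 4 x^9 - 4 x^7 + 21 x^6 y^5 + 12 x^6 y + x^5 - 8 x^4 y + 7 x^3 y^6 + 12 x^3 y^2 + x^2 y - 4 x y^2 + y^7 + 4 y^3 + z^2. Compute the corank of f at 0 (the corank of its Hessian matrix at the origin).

2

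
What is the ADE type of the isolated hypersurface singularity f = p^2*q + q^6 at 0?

The Hessian of f at 0 has rank 0. Corank 2; j^3 = p^2*q has shape L^2 M (L != M), so D-series; mu = 7 gives D_7.

D7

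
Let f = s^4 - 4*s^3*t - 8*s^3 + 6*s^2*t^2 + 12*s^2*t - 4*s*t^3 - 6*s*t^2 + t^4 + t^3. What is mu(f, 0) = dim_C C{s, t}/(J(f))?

The Hessian of f at 0 has rank 0. Corank 2; j^3 = -(2*s - t)^3 is a perfect cube, so E-series; the 4-jet and mu = 6 give E_6.

6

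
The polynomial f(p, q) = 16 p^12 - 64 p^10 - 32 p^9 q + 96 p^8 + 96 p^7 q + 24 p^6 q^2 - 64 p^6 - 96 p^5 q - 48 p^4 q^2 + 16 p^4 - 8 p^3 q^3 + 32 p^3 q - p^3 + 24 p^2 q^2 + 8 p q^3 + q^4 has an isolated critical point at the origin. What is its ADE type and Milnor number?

Type E_{6}, Milnor number mu = 6.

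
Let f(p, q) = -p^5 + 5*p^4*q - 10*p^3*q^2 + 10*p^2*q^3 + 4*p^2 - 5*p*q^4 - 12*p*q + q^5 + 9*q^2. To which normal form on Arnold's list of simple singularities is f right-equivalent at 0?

A4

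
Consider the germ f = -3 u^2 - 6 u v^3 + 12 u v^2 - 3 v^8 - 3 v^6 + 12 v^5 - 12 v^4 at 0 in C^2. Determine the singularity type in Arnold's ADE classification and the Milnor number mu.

Type A_{7}, Milnor number mu = 7.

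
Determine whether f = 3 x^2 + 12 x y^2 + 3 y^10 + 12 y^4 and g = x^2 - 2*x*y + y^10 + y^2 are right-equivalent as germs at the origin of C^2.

Yes.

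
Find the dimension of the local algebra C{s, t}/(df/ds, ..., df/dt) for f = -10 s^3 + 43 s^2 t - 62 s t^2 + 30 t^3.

4

The Hessian of f at 0 has rank 0. Corank 2; j^3 = -(2*s - 3*t)*(5*s^2 - 14*s*t + 10*t^2) splits into three distinct lines over C (the quadratic factor has nonzero discriminant), so D_4.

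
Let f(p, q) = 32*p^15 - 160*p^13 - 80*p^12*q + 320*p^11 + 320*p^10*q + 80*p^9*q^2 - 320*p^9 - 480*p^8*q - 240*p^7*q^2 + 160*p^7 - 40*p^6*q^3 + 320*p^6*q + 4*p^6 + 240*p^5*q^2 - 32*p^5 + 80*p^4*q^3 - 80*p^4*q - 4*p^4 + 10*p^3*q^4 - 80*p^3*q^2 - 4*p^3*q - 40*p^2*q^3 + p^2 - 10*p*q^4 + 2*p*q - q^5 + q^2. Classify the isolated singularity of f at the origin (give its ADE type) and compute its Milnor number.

Type A_{4}, Milnor number mu = 4.

The Hessian of f at 0 is [[2, 2], [2, 2]] with rank 1, so corank 1. A Groebner basis of the Jacobian ideal J(f) in C{p,q} is {p/2 + q^3 + q/2, p^2 - q^2, p*q + q^2}; counting standard monomials gives mu = 4. Corank 1: A-series; mu = 4 gives A_4.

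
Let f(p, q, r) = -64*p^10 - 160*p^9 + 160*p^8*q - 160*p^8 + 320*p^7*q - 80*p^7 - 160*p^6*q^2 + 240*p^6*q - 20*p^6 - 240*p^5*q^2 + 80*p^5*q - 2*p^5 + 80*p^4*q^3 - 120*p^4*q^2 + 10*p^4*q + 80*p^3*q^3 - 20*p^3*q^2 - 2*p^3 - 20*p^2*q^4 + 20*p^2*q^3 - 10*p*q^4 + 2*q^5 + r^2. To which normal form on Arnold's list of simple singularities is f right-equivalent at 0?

E8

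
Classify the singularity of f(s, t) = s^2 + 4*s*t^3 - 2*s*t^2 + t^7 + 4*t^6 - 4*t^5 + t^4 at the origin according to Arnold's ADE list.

The Hessian of f at 0 has rank 1. Corank 1: A-series; mu = 6 gives A_6.

A_6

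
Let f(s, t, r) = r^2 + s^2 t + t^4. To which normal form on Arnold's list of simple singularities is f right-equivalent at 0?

The Hessian of f at 0 has rank 1. Corank 2; j^3 = s^2*t has shape L^2 M (L != M), so D-series; mu = 5 gives D_5.

D_{5}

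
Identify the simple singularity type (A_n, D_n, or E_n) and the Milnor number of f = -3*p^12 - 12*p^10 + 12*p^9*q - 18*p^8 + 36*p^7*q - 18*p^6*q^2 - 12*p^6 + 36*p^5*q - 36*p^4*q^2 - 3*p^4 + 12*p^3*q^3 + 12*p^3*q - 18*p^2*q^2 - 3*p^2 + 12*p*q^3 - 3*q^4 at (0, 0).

The Hessian of f at 0 is [[-6, 0], [0, 0]] with rank 1, so corank 1. A Groebner basis of the Jacobian ideal J(f) in C{p,q} is {q^3, p}; counting standard monomials gives mu = 3. Corank 1: A-series; mu = 3 gives A_3.

Type A_3, Milnor number mu = 3.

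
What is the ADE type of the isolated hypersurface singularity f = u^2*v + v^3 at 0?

D_{4}

The Hessian of f at 0 is [[0, 0], [0, 0]] with rank 0, so corank 2. A Groebner basis of the Jacobian ideal J(f) in C{u,v} is {v^3, u^2 + 3*v^2, u*v}; counting standard monomials gives mu = 4. Corank 2; j^3 = v*(u^2 + v^2) splits into three distinct lines over C (the quadratic factor has nonzero discriminant), so D_4.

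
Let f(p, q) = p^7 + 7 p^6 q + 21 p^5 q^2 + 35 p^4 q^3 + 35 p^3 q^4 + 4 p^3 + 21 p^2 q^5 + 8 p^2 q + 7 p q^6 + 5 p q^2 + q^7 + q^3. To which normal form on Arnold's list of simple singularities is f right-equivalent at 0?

The Hessian of f at 0 has rank 0. Corank 2; j^3 = (p + q)*(2*p + q)^2 has shape L^2 M (L != M), so D-series; mu = 8 gives D_8.

D8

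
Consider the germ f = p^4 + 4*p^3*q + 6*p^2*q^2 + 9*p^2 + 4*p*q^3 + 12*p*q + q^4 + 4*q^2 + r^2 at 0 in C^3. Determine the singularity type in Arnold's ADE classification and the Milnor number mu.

The Hessian of f at 0 has rank 2. Corank 1: A-series; mu = 3 gives A_3.

Type A_{3}, Milnor number mu = 3.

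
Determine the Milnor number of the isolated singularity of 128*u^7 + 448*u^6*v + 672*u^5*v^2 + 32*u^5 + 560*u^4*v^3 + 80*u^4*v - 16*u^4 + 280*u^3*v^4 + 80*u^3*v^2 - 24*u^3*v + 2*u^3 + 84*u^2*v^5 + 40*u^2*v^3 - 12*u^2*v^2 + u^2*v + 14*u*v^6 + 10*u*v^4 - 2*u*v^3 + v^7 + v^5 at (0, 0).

8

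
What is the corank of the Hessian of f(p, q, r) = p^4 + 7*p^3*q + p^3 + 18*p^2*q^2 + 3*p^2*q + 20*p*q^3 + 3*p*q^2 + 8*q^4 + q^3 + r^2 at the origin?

Hessian at 0 has rank 1.

2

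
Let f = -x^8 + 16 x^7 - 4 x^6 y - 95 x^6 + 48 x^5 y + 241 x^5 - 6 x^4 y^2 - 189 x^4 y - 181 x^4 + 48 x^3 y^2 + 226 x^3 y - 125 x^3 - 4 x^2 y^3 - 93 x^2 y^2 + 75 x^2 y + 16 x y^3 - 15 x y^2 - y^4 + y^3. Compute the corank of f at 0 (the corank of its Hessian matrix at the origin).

Hessian at 0 has rank 0.

2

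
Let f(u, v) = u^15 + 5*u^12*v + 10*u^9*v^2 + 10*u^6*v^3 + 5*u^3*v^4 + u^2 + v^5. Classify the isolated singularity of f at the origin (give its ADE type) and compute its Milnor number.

Type A_4, Milnor number mu = 4.

The Hessian of f at 0 is [[2, 0], [0, 0]] with rank 1, so corank 1. A Groebner basis of the Jacobian ideal J(f) in C{u,v} is {v^4, u}; counting standard monomials gives mu = 4. Corank 1: A-series; mu = 4 gives A_4.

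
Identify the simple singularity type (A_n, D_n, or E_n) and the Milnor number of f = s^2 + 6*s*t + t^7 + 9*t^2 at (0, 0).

The Hessian of f at 0 has rank 1. Corank 1: A-series; mu = 6 gives A_6.

Type A6, Milnor number mu = 6.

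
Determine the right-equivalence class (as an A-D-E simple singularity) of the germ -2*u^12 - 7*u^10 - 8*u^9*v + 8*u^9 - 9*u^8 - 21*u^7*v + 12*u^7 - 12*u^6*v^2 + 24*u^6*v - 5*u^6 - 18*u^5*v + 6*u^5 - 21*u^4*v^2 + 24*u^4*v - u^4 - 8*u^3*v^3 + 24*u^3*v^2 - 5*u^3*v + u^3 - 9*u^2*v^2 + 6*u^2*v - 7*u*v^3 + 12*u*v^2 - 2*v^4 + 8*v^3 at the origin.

E7

The Hessian of f at 0 has rank 0. Corank 2; j^3 = (u + 2*v)^3 is a perfect cube, so E-series; the 4-jet and mu = 7 give E_7.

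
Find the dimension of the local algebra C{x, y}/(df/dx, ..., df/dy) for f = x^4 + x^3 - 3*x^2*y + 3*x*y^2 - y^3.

6

The Hessian of f at 0 is [[0, 0], [0, 0]] with rank 0, so corank 2. A Groebner basis of the Jacobian ideal J(f) in C{x,y} is {y^4, x*y^2 - 2*y^3/3, x^2 - 2*x*y + y^2}; counting standard monomials gives mu = 6. Corank 2; j^3 = (x - y)^3 is a perfect cube, so E-series; the 4-jet and mu = 6 give E_6.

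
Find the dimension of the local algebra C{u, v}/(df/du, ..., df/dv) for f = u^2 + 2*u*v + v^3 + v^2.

2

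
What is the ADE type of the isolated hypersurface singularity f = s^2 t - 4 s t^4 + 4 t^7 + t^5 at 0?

D6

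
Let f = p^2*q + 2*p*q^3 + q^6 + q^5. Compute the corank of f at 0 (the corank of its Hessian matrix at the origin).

The Hessian at 0 is [[0, 0], [0, 0]] of rank 0; hence corank 2.

2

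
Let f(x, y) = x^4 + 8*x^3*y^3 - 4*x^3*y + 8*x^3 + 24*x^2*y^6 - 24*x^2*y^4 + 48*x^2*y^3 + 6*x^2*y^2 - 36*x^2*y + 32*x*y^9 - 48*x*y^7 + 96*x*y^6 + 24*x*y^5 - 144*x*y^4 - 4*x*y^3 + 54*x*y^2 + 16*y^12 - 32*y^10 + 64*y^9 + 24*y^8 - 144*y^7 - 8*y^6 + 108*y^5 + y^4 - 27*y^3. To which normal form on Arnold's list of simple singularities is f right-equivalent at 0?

E6

The Hessian of f at 0 is [[0, 0], [0, 0]] with rank 0, so corank 2. A Groebner basis of the Jacobian ideal J(f) in C{x,y} is {y^4, x*y^2 - 4*y^3/3, x^2 - 3*x*y + 9*y^2/4}; counting standard monomials gives mu = 6. Corank 2; j^3 = (2*x - 3*y)^3 is a perfect cube, so E-series; the 4-jet and mu = 6 give E_6.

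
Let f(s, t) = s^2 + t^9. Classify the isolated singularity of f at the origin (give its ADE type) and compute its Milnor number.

Type A8, Milnor number mu = 8.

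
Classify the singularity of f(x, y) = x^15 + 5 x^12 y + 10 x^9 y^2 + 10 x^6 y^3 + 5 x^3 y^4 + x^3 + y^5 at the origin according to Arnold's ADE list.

The Hessian of f at 0 is [[0, 0], [0, 0]] with rank 0, so corank 2. A Groebner basis of the Jacobian ideal J(f) in C{x,y} is {y^4, x^2}; counting standard monomials gives mu = 8. Corank 2; j^3 = x^3 is a perfect cube, so E-series; the 5-jet and mu = 8 give E_8.

E_{8}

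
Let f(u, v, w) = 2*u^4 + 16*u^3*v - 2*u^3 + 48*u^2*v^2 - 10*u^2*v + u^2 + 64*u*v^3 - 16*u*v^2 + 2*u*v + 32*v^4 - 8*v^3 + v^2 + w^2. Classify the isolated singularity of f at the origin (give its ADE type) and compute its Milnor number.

Type A3, Milnor number mu = 3.

The Hessian of f at 0 is [[2, 2, 0], [2, 2, 0], [0, 0, 2]] with rank 2, so corank 1. A Groebner basis of the Jacobian ideal J(f) in C{u,v,w} is {u^2 - u - v, u*v + u + v, -u + v^2 - v, w}; counting standard monomials gives mu = 3. Corank 1: A-series; mu = 3 gives A_3.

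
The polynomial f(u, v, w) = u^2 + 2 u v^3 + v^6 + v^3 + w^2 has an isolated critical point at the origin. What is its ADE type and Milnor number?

Type A2, Milnor number mu = 2.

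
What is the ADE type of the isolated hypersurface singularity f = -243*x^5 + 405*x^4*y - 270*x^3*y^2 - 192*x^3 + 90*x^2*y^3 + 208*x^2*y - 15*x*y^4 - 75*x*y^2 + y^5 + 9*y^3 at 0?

The Hessian of f at 0 is [[0, 0], [0, 0]] with rank 0, so corank 2. A Groebner basis of the Jacobian ideal J(f) in C{x,y} is {-32768*x*y/15 + y^4 + 4096*y^2/5, x*y^2 - 3*y^3/8, x^2 - 17*x*y/24 + y^2/8}; counting standard monomials gives mu = 6. Corank 2; j^3 = -(3*x - y)*(8*x - 3*y)^2 has shape L^2 M (L != M), so D-series; mu = 6 gives D_6.

D_6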